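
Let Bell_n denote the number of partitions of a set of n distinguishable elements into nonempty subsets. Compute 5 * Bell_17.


Bell_17 can be computed from the Bell triangle or from Dobinski's identity Bell_n = (1/e) * sum_{k>=0} k^n / k!.
Computing Bell_17 = 82864869804.
Then 5 * 82864869804 = 414324349020.

414324349020


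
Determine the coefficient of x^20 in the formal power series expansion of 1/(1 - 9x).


The geometric series identity gives 1/(1 - c x) = sum_{k>=0} c^k x^k, so the coefficient of x^k is c^k.
Here c = 9 and k = 20.
Computing: 9^20 = 12157665459056928801

12157665459056928801


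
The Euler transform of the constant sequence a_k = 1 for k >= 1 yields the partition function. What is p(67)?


The Euler transform converts the sequence a_k = 1 into the number of integer partitions.
Using the recurrence or dynamic programming:
p(67) = 2679689

2679689


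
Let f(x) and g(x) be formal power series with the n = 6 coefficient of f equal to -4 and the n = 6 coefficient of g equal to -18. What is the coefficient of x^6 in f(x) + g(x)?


Addition of formal power series is termwise.
The coefficient of x^6 in f + g = -4 + -18
= -22

-22


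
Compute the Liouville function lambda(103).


The Liouville function is lambda(k) = (-1)^Omega(k), where Omega(k) counts the prime factors of k with multiplicity.
Factoring: 103 = 103, so Omega(103) = 1.
lambda(103) = (-1)^1 = -1.

-1


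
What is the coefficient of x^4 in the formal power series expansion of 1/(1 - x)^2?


The negative binomial / multiset identity is
1/(1 - x)^r = sum_{k>=0} C(k + r - 1, r - 1) x^k.
Here r = 2 and k = 4, so the coefficient is
C(4 + 1, 1) = C(5, 1)
= 5

5


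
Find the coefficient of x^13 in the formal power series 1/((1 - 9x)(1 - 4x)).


By partial fractions or Cauchy convolution:
The coefficient equals sum_{k=0}^{13} 9^k * 4^(13-k).
= 4575304803901

4575304803901


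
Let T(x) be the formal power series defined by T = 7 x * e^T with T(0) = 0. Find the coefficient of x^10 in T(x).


Apply the Lagrange inversion formula: if T = 7 x * phi(T) with phi(t) = e^t, then
[x^n] T = 7^n * (1/n) [t^(n-1)] phi(t)^n = 7^n * (1/n) [t^(n-1)] e^(n t) = 7^n * (1/n) * n^(n-1) / (n-1)! = 7^n * n^(n-1) / n!.
When c = 1 this is the Cayley count of rooted labeled trees on n vertices, divided by n!.
For n = 10: 7^10 * 10^9 / 10! = 282475249 * 1000000000/3628800 = 6305251093750/81.

6305251093750/81


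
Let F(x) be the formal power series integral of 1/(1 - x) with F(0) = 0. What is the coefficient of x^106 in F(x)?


1/(1 - x) = sum_{k>=0} x^k. Integrating termwise and using F(0) = 0 gives
F(x) = sum_{k>=0} x^(k+1) / (k+1) = sum_{m>=1} x^m / m = -ln(1 - x).
So the coefficient of x^106 is 1/106 = 1/106.

1/106


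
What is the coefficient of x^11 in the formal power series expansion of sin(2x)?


The Maclaurin series is sin(t) = sum_{k>=0} (-1)^k t^(2k+1) / (2k+1)!, so substituting t = 2x, only odd powers of x are nonzero, with coefficient of x^(2k+1) equal to (-1)^k 2^(2k+1) / (2k+1)!.
Write 11 = 2*5 + 1, giving the coefficient (-1)^5 * 2^11 / 11! = -2048/39916800 = -8/155925.

-8/155925


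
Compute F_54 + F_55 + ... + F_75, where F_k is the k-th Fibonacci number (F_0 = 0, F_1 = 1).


Use the identity sum_{k=0}^{N} F_k = F_{N+2} - 1 (which follows from F_{k+2} - F_{k+1} = F_k). Then
sum_{k=54}^{75} F_k = (F_{77} - 1) - (F_{55} - 1) = F_{77} - F_{55}.
Computing: F_{77} = 5527939700884757, F_{55} = 139583862445, so
Sum = 5527939700884757 - 139583862445 = 5527800117022312.

5527800117022312


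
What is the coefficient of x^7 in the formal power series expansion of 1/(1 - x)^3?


The expansion 1/(1 - x)^r = sum_{k>=0} C(k + r - 1, r - 1) x^k follows from the multiset / negative-binomial theorem (or from repeated differentiation of the geometric series).
For r = 3 and k = 7:
C(9, 2) = 362880 / (2 * 5040) = 36.

36


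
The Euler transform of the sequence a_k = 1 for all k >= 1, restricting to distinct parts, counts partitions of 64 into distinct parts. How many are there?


Partitions of 64 into distinct parts can be computed via generating function.
Product (1+x)(1+x^2)(1+x^3)...
The coefficient of x^64 = 16444

16444


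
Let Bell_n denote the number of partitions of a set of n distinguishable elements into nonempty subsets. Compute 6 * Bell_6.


Bell_6 can be computed from the Bell triangle or from Dobinski's identity Bell_n = (1/e) * sum_{k>=0} k^n / k!.
Computing Bell_6 = 203.
Then 6 * 203 = 1218.

1218


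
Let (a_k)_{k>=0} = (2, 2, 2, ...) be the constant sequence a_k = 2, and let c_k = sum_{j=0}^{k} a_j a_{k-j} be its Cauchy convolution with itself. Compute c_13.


Since a_j = 2 for all j >= 0, the convolution sum becomes
c_k = sum_{j=0}^{k} 2 * 2 = 4 * (k + 1).
Equivalently, the generating function of (a_k) is 2/(1 - x) and its square is 4/(1 - x)^2 = sum_{k>=0} 4(k + 1) x^k.
For k = 13: 4 * 14 = 56.

56


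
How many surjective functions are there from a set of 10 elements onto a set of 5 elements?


By inclusion-exclusion on which target elements are missed, the number of surjections from an n-set onto a k-set is
surj(n, k) = sum_{j=0}^{k} (-1)^j C(k, j) (k - j)^n.
Equivalently surj(n, k) = k! * S(n, k), where S(n, k) is the Stirling number of the second kind.
For n = 10, k = 5:
S(10, 5) = 42525, so
surj = 5! * 42525 = 120 * 42525 = 5103000.

5103000


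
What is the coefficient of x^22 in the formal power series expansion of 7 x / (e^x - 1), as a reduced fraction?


The exponential generating function for Bernoulli numbers is
x / (e^x - 1) = sum_{k>=0} B_k x^k / k!.
So the coefficient of x^22 in 7 x / (e^x - 1) is 7 B_22 / 22!.
Computing: B_22 = 854513/138, 22! = 1124000727777607680000, giving
7 * 854513/138 / 1124000727777607680000 = 77683/2014442862770257920000.

77683/2014442862770257920000


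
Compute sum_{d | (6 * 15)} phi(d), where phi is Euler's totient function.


First, 6 * 15 = 90. One classical identity is sum_{d | n} phi(d) = n (each k in [1, n] has a unique gcd with n, and among the k's with gcd(k, n) = n/d there are phi(d) of them). So the sum equals 90. We also verify directly:
Divisors of 90: 1, 2, 3, 5, 6, 9, 10, 15, 18, 30, 45, 90.
phi values: 1, 1, 2, 4, 2, 6, 4, 8, 6, 8, 24, 24.
Sum = 90.

90


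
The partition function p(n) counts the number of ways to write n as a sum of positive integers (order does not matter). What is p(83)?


Using the generating function prod_{k>=1} 1/(1-x^k), we compute p(83).
By dynamic programming over parts 1 through 83:
p(83) = 23338469

23338469


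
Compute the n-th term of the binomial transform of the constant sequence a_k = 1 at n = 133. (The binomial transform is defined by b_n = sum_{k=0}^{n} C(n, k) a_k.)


With a_k = 1 for all k, b_n = sum_{k=0}^{n} C(n, k) = 2^n by the binomial theorem.
For n = 133: 2^133 = 10889035741470030830827987437816582766592.

10889035741470030830827987437816582766592


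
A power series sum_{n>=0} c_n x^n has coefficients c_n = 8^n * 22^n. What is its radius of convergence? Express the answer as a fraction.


By the root test (Cauchy-Hadamard), the radius is R = 1 / limsup_n |c_n|^(1/n).
Here |c_n|^(1/n) = (8^n * 22^n)^(1/n) = 8 * 22 = 176 for all n.
So R = 1/176 = 1/176.

1/176


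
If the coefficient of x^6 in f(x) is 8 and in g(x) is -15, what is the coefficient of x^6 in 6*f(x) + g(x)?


Scalar multiplication scales coefficients: 6 * 8 = 48.
Then add the g coefficient: 48 + -15
= 33

33


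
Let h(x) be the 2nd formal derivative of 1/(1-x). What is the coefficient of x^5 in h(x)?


Differentiating 2 times: d^2/dx^2 [1/(1-x)] = 2!/(1-x)^3.
The expansion 1/(1-x)^3 = sum_{k>=0} C(k+2, 2) x^k, so the coefficient of x^n in 2!/(1-x)^3 is 2! * C(n+2, 2).
For n = 5: 2 * C(7, 2) = 2 * 21 = 42

42


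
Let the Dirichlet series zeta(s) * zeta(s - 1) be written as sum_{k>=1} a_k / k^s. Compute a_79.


Convolution gives a_k = sum_{d | k} d * 1 = sum_{d | k} d = sigma(k), the sum of positive divisors of k.
For k = 79, the divisors are 1, 79, so
sigma(79) = 1 + 79 = 80.

80


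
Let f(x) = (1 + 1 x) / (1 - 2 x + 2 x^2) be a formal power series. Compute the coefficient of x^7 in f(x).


Write f(x) = sum_{k>=0} a_k x^k. Multiplying both sides by 1 - 2 x + 2 x^2 gives
(1 - 2 x + 2 x^2) sum_{k>=0} a_k x^k = 1 + 1 x.
Matching coefficients:
 x^0: a_0 = 1
 x^1: a_1 - 2 a_0 = 1  =>  a_1 = 2*1 + 1 = 3
 x^k (k >= 2): a_k = 2 a_{k-1} - 2 a_{k-2}.
Iterating: a_2 = 4, a_3 = 2, a_4 = -4, a_5 = -12, a_6 = -16, a_7 = -8.
So the coefficient of x^7 is -8.

-8


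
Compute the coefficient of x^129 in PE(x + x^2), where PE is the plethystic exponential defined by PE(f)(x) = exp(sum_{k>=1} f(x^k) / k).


With f(x) = x + x^2, the exponent is sum_{k>=1} (x^k + x^(2k)) / k = -ln(1 - x) - ln(1 - x^2). Exponentiating:
PE(x + x^2) = 1 / ((1 - x)(1 - x^2)).
This is the generating function for partitions of n into parts of size 1 or 2. The number of 2's can be any j in 0..64, and the rest are 1's, so
[x^129] = floor(129/2) + 1 = 65.

65


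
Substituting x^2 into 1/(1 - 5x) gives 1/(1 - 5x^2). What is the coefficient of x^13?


Since 1/(1 - 5x^2) only has even powers of x,
the coefficient of x^13 (odd) is 0.

0


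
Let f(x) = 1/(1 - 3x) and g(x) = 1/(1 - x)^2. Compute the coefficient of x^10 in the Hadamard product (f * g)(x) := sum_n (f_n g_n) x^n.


f has coefficients f_k = 3^k. For g = 1/(1 - x)^2 the coefficient is g_k = C(k + 1, 1) = k + 1. The Hadamard coefficient is (f * g)_k = 3^k * (k + 1).
For k = 10: 3^10 * 11 = 59049 * 11 = 649539.

649539


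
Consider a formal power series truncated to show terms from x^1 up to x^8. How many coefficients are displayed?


From x^1 to x^8 inclusive, the count is 8 - 1 + 1 = 8.

8


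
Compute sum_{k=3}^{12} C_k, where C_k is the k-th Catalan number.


C_3 through C_12: 5, 14, 42, 132, 429, 1430, 4862, 16796, 58786, 208012
Sum = 5 + 14 + 42 + 132 + 429 + 1430 + 4862 + 16796 + 58786 + 208012
= 290508

290508


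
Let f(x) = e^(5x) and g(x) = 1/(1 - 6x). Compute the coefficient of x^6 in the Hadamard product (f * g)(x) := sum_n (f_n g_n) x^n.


Expanding: f_k = 5^k/k! (from e^(5x)) and g_k = 6^k (from 1/(1 - 6x)). So the Hadamard coefficient (f * g)_k = 5^k 6^k / k! = (30)^k / k!.
For k = 6: 30^6/6! = 729000000/720 = 1012500.

1012500


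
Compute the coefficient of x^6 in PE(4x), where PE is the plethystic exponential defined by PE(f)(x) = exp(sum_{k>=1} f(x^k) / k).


With f(x) = 4x, the exponent is sum_{k>=1} 4 x^k / k = 4 * (-ln(1 - x)). Exponentiating:
PE(4x) = exp(-4 ln(1 - x)) = 1/(1 - x)^4.
By the negative binomial expansion, [x^n] 1/(1 - x)^4 = C(n + 3, 3).
For n = 6: C(9, 3) = 84.

84


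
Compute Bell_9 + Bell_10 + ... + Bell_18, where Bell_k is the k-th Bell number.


Recall Bell_k counts set partitions of a k-set (with Bell_0 = 1 by convention).
Bell_9 through Bell_18: 21147, 115975, 678570, 4213597, 27644437, 190899322, 1382958545, 10480142147, 82864869804, 682076806159
Sum = 21147 + 115975 + 678570 + 4213597 + 27644437 + 190899322 + 1382958545 + 10480142147 + 82864869804 + 682076806159 = 777028349703.

777028349703


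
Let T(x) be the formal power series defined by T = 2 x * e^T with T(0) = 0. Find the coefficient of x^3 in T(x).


Apply the Lagrange inversion formula: if T = 2 x * phi(T) with phi(t) = e^t, then
[x^n] T = 2^n * (1/n) [t^(n-1)] phi(t)^n = 2^n * (1/n) [t^(n-1)] e^(n t) = 2^n * (1/n) * n^(n-1) / (n-1)! = 2^n * n^(n-1) / n!.
When c = 1 this is the Cayley count of rooted labeled trees on n vertices, divided by n!.
For n = 3: 2^3 * 3^2 / 3! = 8 * 9/6 = 12.

12


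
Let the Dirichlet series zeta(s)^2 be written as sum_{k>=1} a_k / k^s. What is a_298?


The Dirichlet convolution of the constant function 1 with itself gives (1 * 1)(k) = sum_{d | k} 1 = d(k), the number of positive divisors of k.
Since zeta(s) = sum_{k>=1} 1/k^s, we have zeta(s)^2 = sum_{k>=1} d(k)/k^s, so a_k = d(k).
For k = 298: the divisors are 1, 2, 149, 298.
Count = 4.

4


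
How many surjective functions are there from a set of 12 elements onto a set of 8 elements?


By inclusion-exclusion on which target elements are missed, the number of surjections from an n-set onto a k-set is
surj(n, k) = sum_{j=0}^{k} (-1)^j C(k, j) (k - j)^n.
Equivalently surj(n, k) = k! * S(n, k), where S(n, k) is the Stirling number of the second kind.
For n = 12, k = 8:
S(12, 8) = 159027, so
surj = 8! * 159027 = 40320 * 159027 = 6411968640.

6411968640


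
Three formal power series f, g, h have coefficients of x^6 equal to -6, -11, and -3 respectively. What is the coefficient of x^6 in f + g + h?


Series addition is componentwise:
-6 + -11 + -3
= -20

-20


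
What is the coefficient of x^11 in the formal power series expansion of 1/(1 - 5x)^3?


The general identity 1/(1 - c x)^r = sum_{k>=0} c^k C(k + r - 1, r - 1) x^k follows by substituting y = c x into 1/(1 - y)^r = sum_{k>=0} C(k + r - 1, r - 1) y^k.
For c = 5, r = 3, k = 11:
5^11 * C(13, 2) = 48828125 * 78 = 3808593750.

3808593750


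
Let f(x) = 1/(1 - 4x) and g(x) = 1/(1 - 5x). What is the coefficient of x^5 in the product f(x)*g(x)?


The coefficient of x^n in f*g is the Cauchy product: sum_{k=0}^{n} a^k * b^(n-k).
With a=4, b=5, n=5:
sum_{k=0}^{5} 4^k * 5^(5-k)
= 11529

11529


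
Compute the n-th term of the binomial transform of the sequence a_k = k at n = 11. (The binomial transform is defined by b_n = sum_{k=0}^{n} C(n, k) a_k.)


With a_k = k, b_n = sum_{k=0}^{n} C(n, k) k. Using k * C(n, k) = n * C(n-1, k-1) gives b_n = n * sum_{k>=1} C(n-1, k-1) = n * 2^(n-1).
For n = 11: 11 * 2^10 = 11 * 1024 = 11264.

11264


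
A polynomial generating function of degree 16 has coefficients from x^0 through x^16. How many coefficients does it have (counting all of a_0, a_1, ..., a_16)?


A polynomial of degree 16 takes the form a_0 + a_1 x + ... + a_16 x^16.
The number of coefficients is 16 + 1 = 17.

17


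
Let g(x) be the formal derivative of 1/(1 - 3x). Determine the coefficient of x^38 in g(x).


Differentiate termwise: d/dx sum_{k>=0} 3^k x^k = sum_{k>=1} k 3^k x^(k-1) = sum_{j>=0} (j+1) 3^(j+1) x^j.
Equivalently, d/dx [1/(1 - 3x)] = 3/(1 - 3x)^2.
For j = 38: 39 * 3^39 = 39 * 4052555153018976267 = 158049650967740074413.

158049650967740074413


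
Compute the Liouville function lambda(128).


The Liouville function is lambda(k) = (-1)^Omega(k), where Omega(k) counts the prime factors of k with multiplicity.
Factoring: 128 = 2 * 2 * 2 * 2 * 2 * 2 * 2, so Omega(128) = 7.
lambda(128) = (-1)^7 = -1.

-1


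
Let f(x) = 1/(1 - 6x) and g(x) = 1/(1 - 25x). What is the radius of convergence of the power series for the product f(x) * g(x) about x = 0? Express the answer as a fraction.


The radius of 1/(1 - 6x) is 1/6 (nearest singularity at x = 1/6), and the radius of 1/(1 - 25x) is 1/25.
The product f(x)*g(x) = 1/((1 - 6x)(1 - 25x)) has singularities at both 1/6 and 1/25, so its radius of convergence is the distance to the nearest one:
min(1/6, 1/25) = 1/25.

1/25


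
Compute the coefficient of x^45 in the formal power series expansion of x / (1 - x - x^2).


Let f(x) = sum_{k>=0} a_k x^k. Multiplying f(x) * (1 - x - x^2) = x and matching coefficients gives a_0 = 0, a_1 = 1, and a_k = a_{k-1} + a_{k-2} for k >= 2. These are the Fibonacci numbers F_k.
Iterating from F_0 = 0, F_1 = 1:
F_0=0, F_1=1, F_2=1, F_3=2, F_4=3, F_5=5, F_6=8, F_7=13, F_8=21, F_9=34, ...
F_45 = 1134903170.

1134903170


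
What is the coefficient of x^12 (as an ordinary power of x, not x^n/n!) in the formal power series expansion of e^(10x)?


The exponential series is e^y = sum_{k>=0} y^k / k!. Substituting y = 10x gives
e^(10x) = sum_{k>=0} 10^k x^k / k!.
So the coefficient of x^n is a^n/n! with a = 10, n = 12:
10^12 / 12! = 1000000000000/479001600 = 39062500/18711

39062500/18711


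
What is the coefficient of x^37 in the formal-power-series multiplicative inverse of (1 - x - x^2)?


Let the inverse be f(x) = sum_{k>=0} a_k x^k. From f(x) * (1 - x - x^2) = 1 and matching coefficients:
 x^0: a_0 = 1.
 x^1: a_1 - a_0 = 0, so a_1 = 1.
 x^k (k >= 2): a_k - a_{k-1} - a_{k-2} = 0, i.e. a_k = a_{k-1} + a_{k-2}.
This is the Fibonacci-type recurrence shifted so that a_0 = a_1 = 1.
Iterating: a_0=1, a_1=1, a_2=2, a_3=3, a_4=5, a_5=8, a_6=13, a_7=21, a_8=34, a_9=55, ...
a_37 = 39088169.

39088169


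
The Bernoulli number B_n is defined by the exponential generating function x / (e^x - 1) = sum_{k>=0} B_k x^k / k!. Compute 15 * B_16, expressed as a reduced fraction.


Bernoulli numbers can also be computed recursively via B_0 = 1 and sum_{j=0}^{m} C(m+1, j) B_j = 0 for m >= 1. Odd-index Bernoulli numbers vanish for k >= 3.
Computing B_16 = -3617/510, so 15 * B_16 = 15 * -3617/510 = -3617/34.

-3617/34


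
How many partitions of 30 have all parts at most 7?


Using the generating function (1-x)^(-1)(1-x^2)^(-1)...(1-x^7)^(-1),
the coefficient of x^30 counts these restricted partitions.
Result = 1824

1824


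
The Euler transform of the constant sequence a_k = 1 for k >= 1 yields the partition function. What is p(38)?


The Euler transform converts the sequence a_k = 1 into the number of integer partitions.
Using the recurrence or dynamic programming:
p(38) = 26015

26015


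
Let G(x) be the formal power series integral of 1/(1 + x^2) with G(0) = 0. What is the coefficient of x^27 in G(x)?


1/(1 + x^2) = sum_{j>=0} (-1)^j x^(2j). Integrating termwise with G(0) = 0:
G(x) = sum_{j>=0} (-1)^j x^(2j+1) / (2j+1) = arctan(x).
Only odd powers are nonzero. For x^27 write 27 = 2*13 + 1, giving
(-1)^13 / 27 = -1/27 = -1/27.

-1/27


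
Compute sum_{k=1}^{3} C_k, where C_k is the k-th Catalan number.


C_1 through C_3: 1, 2, 5
Sum = 1 + 2 + 5
= 8

8


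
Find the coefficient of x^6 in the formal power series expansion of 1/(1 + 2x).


Write 1/(1 + c x) = 1/(1 - (-c) x) and apply the geometric-series identity
1/(1 - y) = sum_{k>=0} y^k to get 1/(1 + c x) = sum_{k>=0} (-c)^k x^k.
So the coefficient of x^k is (-c)^k = (-1)^k * c^k.
Here c = 2 and k = 6:
(-2)^6 = 1 * 64 = 64

64


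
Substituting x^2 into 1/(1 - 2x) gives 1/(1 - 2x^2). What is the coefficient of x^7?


Since 1/(1 - 2x^2) only has even powers of x,
the coefficient of x^7 (odd) is 0.

0


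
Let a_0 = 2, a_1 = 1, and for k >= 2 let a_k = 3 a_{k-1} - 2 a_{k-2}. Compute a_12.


Iterating the recurrence forward:
a_0 = 2
a_1 = 1
a_2 = 3*1 - 2*2 = -1
a_3 = 3*-1 - 2*1 = -5
a_4 = 3*-5 - 2*-1 = -13
a_5 = 3*-13 - 2*-5 = -29
a_6 = 3*-29 - 2*-13 = -61
a_7 = 3*-61 - 2*-29 = -125
a_8 = 3*-125 - 2*-61 = -253
a_9 = 3*-253 - 2*-125 = -509
a_10 = 3*-509 - 2*-253 = -1021
a_11 = 3*-1021 - 2*-509 = -2045
a_12 = 3*-2045 - 2*-1021 = -4093
So a_12 = -4093.

-4093


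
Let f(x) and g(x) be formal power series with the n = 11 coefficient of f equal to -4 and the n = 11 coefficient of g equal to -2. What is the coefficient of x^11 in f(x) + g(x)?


Addition of formal power series is termwise.
The coefficient of x^11 in f + g = -4 + -2
= -6

-6


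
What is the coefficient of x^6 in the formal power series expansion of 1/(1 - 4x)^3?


The general identity 1/(1 - c x)^r = sum_{k>=0} c^k C(k + r - 1, r - 1) x^k follows by substituting y = c x into 1/(1 - y)^r = sum_{k>=0} C(k + r - 1, r - 1) y^k.
For c = 4, r = 3, k = 6:
4^6 * C(8, 2) = 4096 * 28 = 114688.

114688


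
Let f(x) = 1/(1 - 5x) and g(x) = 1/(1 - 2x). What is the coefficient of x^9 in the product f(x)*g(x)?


The coefficient of x^n in f*g is the Cauchy product: sum_{k=0}^{n} a^k * b^(n-k).
With a=5, b=2, n=9:
sum_{k=0}^{9} 5^k * 2^(9-k)
= 3254867

3254867


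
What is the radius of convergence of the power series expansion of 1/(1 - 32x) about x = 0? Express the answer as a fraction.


Expanding 1/(1 - 32x) = sum_{k>=0} 32^k x^k, the series converges when |32x| < 1, i.e., |x| < 1/32.
So the radius of convergence is 1/32 = 1/32.

1/32


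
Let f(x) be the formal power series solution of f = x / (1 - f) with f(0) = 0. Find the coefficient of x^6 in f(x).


Apply Lagrange inversion: f = x * phi(f) with phi(t) = 1/(1 - t), so
[x^n] f = (1/n) [t^(n-1)] phi(t)^n = (1/n) [t^(n-1)] (1 - t)^(-n) = (1/n) C(2n - 2, n - 1) = C_{n-1}.
For n = 6: C_5 = C(10, 5) / 6 = 252/6 = 42 = 42.

42


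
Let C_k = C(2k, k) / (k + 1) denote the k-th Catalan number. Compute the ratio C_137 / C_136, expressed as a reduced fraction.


Using C_k = (2k)! / (k! (k+1)!), the ratio C_{k+1}/C_k simplifies to
C_{k+1}/C_k = [(2k+2)! / ((k+1)! (k+2)!)] * [k! (k+1)! / (2k)!]
 = (2k+2)(2k+1) / ((k+1)(k+2)) = 2(2k+1) / (k+2).
For k = 136: 2(2*136 + 1) / (136 + 2) = 546/138 = 91/23.

91/23


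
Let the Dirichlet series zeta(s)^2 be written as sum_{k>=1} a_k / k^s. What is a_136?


The Dirichlet convolution of the constant function 1 with itself gives (1 * 1)(k) = sum_{d | k} 1 = d(k), the number of positive divisors of k.
Since zeta(s) = sum_{k>=1} 1/k^s, we have zeta(s)^2 = sum_{k>=1} d(k)/k^s, so a_k = d(k).
For k = 136: the divisors are 1, 2, 4, 8, 17, 34, 68, 136.
Count = 8.

8


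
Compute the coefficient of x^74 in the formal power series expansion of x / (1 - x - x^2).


Let f(x) = sum_{k>=0} a_k x^k. Multiplying f(x) * (1 - x - x^2) = x and matching coefficients gives a_0 = 0, a_1 = 1, and a_k = a_{k-1} + a_{k-2} for k >= 2. These are the Fibonacci numbers F_k.
Iterating from F_0 = 0, F_1 = 1:
F_0=0, F_1=1, F_2=1, F_3=2, F_4=3, F_5=5, F_6=8, F_7=13, F_8=21, F_9=34, ...
F_74 = 1304969544928657.

1304969544928657


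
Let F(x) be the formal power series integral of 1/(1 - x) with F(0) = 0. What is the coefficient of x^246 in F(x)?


1/(1 - x) = sum_{k>=0} x^k. Integrating termwise and using F(0) = 0 gives
F(x) = sum_{k>=0} x^(k+1) / (k+1) = sum_{m>=1} x^m / m = -ln(1 - x).
So the coefficient of x^246 is 1/246 = 1/246.

1/246


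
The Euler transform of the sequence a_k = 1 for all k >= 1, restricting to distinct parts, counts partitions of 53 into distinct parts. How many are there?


Partitions of 53 into distinct parts can be computed via generating function.
Product (1+x)(1+x^2)(1+x^3)...
The coefficient of x^53 = 5120

5120


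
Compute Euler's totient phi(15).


phi(n) counts integers in [1, n] coprime to n. Using the multiplicative formula phi(n) = n * prod_{p | n} (1 - 1/p):
15 = 3 * 5, so
phi(15) = 15 * (1 - 1/3) * (1 - 1/5) = 8.

8


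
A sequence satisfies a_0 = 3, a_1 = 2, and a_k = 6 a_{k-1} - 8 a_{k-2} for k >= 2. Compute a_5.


The characteristic equation is t^2 - 6 t + 8 = 0, with roots r_1 = 4 and r_2 = 2 (so c_1 = r_1 + r_2, c_2 = -r_1 r_2 as required).
One can use the closed form a_n = A r_1^n + B r_2^n, but direct iteration is more reliable:
a_0 = 3, a_1 = 2, a_2 = -12, a_3 = -88, a_4 = -432, a_5 = -1888.
So a_5 = -1888.

-1888


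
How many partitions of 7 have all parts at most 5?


Using the generating function (1-x)^(-1)(1-x^2)^(-1)...(1-x^5)^(-1),
the coefficient of x^7 counts these restricted partitions.
Result = 13

13


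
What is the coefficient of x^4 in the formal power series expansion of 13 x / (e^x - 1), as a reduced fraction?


The exponential generating function for Bernoulli numbers is
x / (e^x - 1) = sum_{k>=0} B_k x^k / k!.
So the coefficient of x^4 in 13 x / (e^x - 1) is 13 B_4 / 4!.
Computing: B_4 = -1/30, 4! = 24, giving
13 * -1/30 / 24 = -13/720.

-13/720


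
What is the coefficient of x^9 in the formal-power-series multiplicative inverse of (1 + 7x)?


The inverse is 1/(1 + 7x). Apply the geometric identity 1/(1 - y) = sum_{k>=0} y^k with y = -7x:
1/(1 + 7x) = sum_{k>=0} (-7)^k x^k.
So the coefficient of x^9 is (-7)^9 = -40353607.

-40353607


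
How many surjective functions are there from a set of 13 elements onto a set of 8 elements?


By inclusion-exclusion on which target elements are missed, the number of surjections from an n-set onto a k-set is
surj(n, k) = sum_{j=0}^{k} (-1)^j C(k, j) (k - j)^n.
Equivalently surj(n, k) = k! * S(n, k), where S(n, k) is the Stirling number of the second kind.
For n = 13, k = 8:
S(13, 8) = 1899612, so
surj = 8! * 1899612 = 40320 * 1899612 = 76592355840.

76592355840


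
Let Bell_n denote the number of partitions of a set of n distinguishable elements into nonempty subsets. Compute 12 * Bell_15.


Bell_15 can be computed from the Bell triangle or from Dobinski's identity Bell_n = (1/e) * sum_{k>=0} k^n / k!.
Computing Bell_15 = 1382958545.
Then 12 * 1382958545 = 16595502540.

16595502540


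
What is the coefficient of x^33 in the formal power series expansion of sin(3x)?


The Maclaurin series is sin(t) = sum_{k>=0} (-1)^k t^(2k+1) / (2k+1)!, so substituting t = 3x, only odd powers of x are nonzero, with coefficient of x^(2k+1) equal to (-1)^k 3^(2k+1) / (2k+1)!.
Write 33 = 2*16 + 1, giving the coefficient (-1)^16 * 3^33 / 33! = 5559060566555523/8683317618811886495518194401280000000 = 387420489/605155334745140274135040000000.

387420489/605155334745140274135040000000


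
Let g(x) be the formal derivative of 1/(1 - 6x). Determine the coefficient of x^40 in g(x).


Differentiate termwise: d/dx sum_{k>=0} 6^k x^k = sum_{k>=1} k 6^k x^(k-1) = sum_{j>=0} (j+1) 6^(j+1) x^j.
Equivalently, d/dx [1/(1 - 6x)] = 6/(1 - 6x)^2.
For j = 40: 41 * 6^41 = 41 * 80204967233062404407033075859456 = 3288403656555558580688356110237696.

3288403656555558580688356110237696


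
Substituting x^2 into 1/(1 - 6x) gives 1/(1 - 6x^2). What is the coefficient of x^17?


Since 1/(1 - 6x^2) only has even powers of x,
the coefficient of x^17 (odd) is 0.

0


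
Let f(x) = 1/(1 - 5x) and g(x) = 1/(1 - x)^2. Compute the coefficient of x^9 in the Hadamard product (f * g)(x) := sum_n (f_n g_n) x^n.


f has coefficients f_k = 5^k. For g = 1/(1 - x)^2 the coefficient is g_k = C(k + 1, 1) = k + 1. The Hadamard coefficient is (f * g)_k = 5^k * (k + 1).
For k = 9: 5^9 * 10 = 1953125 * 10 = 19531250.

19531250


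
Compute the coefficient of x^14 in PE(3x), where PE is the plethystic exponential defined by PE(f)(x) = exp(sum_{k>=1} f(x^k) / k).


With f(x) = 3x, the exponent is sum_{k>=1} 3 x^k / k = 3 * (-ln(1 - x)). Exponentiating:
PE(3x) = exp(-3 ln(1 - x)) = 1/(1 - x)^3.
By the negative binomial expansion, [x^n] 1/(1 - x)^3 = C(n + 2, 2).
For n = 14: C(16, 2) = 120.

120


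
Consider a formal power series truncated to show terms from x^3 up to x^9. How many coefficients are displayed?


From x^3 to x^9 inclusive, the count is 9 - 3 + 1 = 7.

7


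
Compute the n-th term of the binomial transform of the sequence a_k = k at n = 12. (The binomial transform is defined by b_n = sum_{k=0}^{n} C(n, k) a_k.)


With a_k = k, b_n = sum_{k=0}^{n} C(n, k) k. Using k * C(n, k) = n * C(n-1, k-1) gives b_n = n * sum_{k>=1} C(n-1, k-1) = n * 2^(n-1).
For n = 12: 12 * 2^11 = 12 * 2048 = 24576.

24576


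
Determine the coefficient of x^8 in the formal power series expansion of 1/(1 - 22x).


The geometric series identity gives 1/(1 - c x) = sum_{k>=0} c^k x^k, so the coefficient of x^k is c^k.
Here c = 22 and k = 8.
Computing: 22^8 = 54875873536

54875873536


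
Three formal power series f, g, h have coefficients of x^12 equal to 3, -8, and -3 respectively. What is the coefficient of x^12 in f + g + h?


Series addition is componentwise:
3 + -8 + -3
= -8

-8


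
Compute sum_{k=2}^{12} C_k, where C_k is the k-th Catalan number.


C_2 through C_12: 2, 5, 14, 42, 132, 429, 1430, 4862, 16796, 58786, 208012
Sum = 2 + 5 + 14 + 42 + 132 + 429 + 1430 + 4862 + 16796 + 58786 + 208012
= 290510

290510


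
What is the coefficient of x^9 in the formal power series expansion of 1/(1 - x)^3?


The expansion 1/(1 - x)^r = sum_{k>=0} C(k + r - 1, r - 1) x^k follows from the multiset / negative-binomial theorem (or from repeated differentiation of the geometric series).
For r = 3 and k = 9:
C(11, 2) = 39916800 / (2 * 362880) = 55.

55


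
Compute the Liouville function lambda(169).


The Liouville function is lambda(k) = (-1)^Omega(k), where Omega(k) counts the prime factors of k with multiplicity.
Factoring: 169 = 13 * 13, so Omega(169) = 2.
lambda(169) = (-1)^2 = 1.

1


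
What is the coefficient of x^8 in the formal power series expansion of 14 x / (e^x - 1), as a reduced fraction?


The exponential generating function for Bernoulli numbers is
x / (e^x - 1) = sum_{k>=0} B_k x^k / k!.
So the coefficient of x^8 in 14 x / (e^x - 1) is 14 B_8 / 8!.
Computing: B_8 = -1/30, 8! = 40320, giving
14 * -1/30 / 40320 = -1/86400.

-1/86400


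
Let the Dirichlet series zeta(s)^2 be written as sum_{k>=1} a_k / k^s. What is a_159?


The Dirichlet convolution of the constant function 1 with itself gives (1 * 1)(k) = sum_{d | k} 1 = d(k), the number of positive divisors of k.
Since zeta(s) = sum_{k>=1} 1/k^s, we have zeta(s)^2 = sum_{k>=1} d(k)/k^s, so a_k = d(k).
For k = 159: the divisors are 1, 3, 53, 159.
Count = 4.

4


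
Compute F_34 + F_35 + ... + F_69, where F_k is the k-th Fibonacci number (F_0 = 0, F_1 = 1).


Use the identity sum_{k=0}^{N} F_k = F_{N+2} - 1 (which follows from F_{k+2} - F_{k+1} = F_k). Then
sum_{k=34}^{69} F_k = (F_{71} - 1) - (F_{35} - 1) = F_{71} - F_{35}.
Computing: F_{71} = 308061521170129, F_{35} = 9227465, so
Sum = 308061521170129 - 9227465 = 308061511942664.

308061511942664


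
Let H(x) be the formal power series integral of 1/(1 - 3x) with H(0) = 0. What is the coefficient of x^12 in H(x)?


1/(1 - 3x) = sum_{k>=0} 3^k x^k. Integrating termwise with H(0) = 0:
H(x) = sum_{k>=0} 3^k x^(k+1) / (k+1) = sum_{m>=1} 3^(m-1) x^m / m.
For m = 12: 3^11/12 = 177147/12 = 59049/4.

59049/4


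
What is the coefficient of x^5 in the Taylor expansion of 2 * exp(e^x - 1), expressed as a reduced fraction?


exp(e^x - 1) = sum_{k>=0} Bell_k x^k / k!, where Bell_k is the k-th Bell number.
So the coefficient of x^5 is 2 * Bell_5 / 5!.
Computing: Bell_5 = 52 and 5! = 120, giving
2 * 52/120 = 13/15.

13/15


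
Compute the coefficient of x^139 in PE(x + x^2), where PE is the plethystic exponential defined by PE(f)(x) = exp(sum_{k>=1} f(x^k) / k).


With f(x) = x + x^2, the exponent is sum_{k>=1} (x^k + x^(2k)) / k = -ln(1 - x) - ln(1 - x^2). Exponentiating:
PE(x + x^2) = 1 / ((1 - x)(1 - x^2)).
This is the generating function for partitions of n into parts of size 1 or 2. The number of 2's can be any j in 0..69, and the rest are 1's, so
[x^139] = floor(139/2) + 1 = 70.

70


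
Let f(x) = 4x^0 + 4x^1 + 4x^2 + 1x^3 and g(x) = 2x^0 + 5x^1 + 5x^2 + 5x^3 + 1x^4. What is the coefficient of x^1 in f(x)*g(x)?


Cauchy product at x^1:
4*5 + 4*2
= 28

28


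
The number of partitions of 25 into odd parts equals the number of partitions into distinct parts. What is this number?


Computing partitions of 25 into odd parts (1, 3, 5, ...):
Using the generating function prod_{k>=0} 1/(1-x^(2k+1)),
the count is 142

142


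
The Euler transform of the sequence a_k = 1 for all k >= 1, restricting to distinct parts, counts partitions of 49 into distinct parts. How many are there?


Partitions of 49 into distinct parts can be computed via generating function.
Product (1+x)(1+x^2)(1+x^3)...
The coefficient of x^49 = 3264

3264


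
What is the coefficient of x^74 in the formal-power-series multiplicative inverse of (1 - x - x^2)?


Let the inverse be f(x) = sum_{k>=0} a_k x^k. From f(x) * (1 - x - x^2) = 1 and matching coefficients:
 x^0: a_0 = 1.
 x^1: a_1 - a_0 = 0, so a_1 = 1.
 x^k (k >= 2): a_k - a_{k-1} - a_{k-2} = 0, i.e. a_k = a_{k-1} + a_{k-2}.
This is the Fibonacci-type recurrence shifted so that a_0 = a_1 = 1.
Iterating: a_0=1, a_1=1, a_2=2, a_3=3, a_4=5, a_5=8, a_6=13, a_7=21, a_8=34, a_9=55, ...
a_74 = 2111485077978050.

2111485077978050


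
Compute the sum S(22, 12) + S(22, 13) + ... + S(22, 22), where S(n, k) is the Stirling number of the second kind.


By definition, S(n, k) counts partitions of an n-set into exactly k nonempty blocks.
Computing row n = 22 for k = 12..22:
S(22, k): 108823356051137, 22496861868481, 3295165281331, 345615943200, 26046574004, 1404142047, 53374629, 1389850, 23485, 231, 1
Sum = 134988504648396.

134988504648396


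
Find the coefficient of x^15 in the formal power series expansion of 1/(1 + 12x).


Write 1/(1 + c x) = 1/(1 - (-c) x) and apply the geometric-series identity
1/(1 - y) = sum_{k>=0} y^k to get 1/(1 + c x) = sum_{k>=0} (-c)^k x^k.
So the coefficient of x^k is (-c)^k = (-1)^k * c^k.
Here c = 12 and k = 15:
(-12)^15 = -1 * 15407021574586368 = -15407021574586368

-15407021574586368


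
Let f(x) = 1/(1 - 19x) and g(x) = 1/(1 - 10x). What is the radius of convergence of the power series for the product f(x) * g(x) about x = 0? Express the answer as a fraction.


The radius of 1/(1 - 19x) is 1/19 (nearest singularity at x = 1/19), and the radius of 1/(1 - 10x) is 1/10.
The product f(x)*g(x) = 1/((1 - 19x)(1 - 10x)) has singularities at both 1/19 and 1/10, so its radius of convergence is the distance to the nearest one:
min(1/19, 1/10) = 1/19.

1/19


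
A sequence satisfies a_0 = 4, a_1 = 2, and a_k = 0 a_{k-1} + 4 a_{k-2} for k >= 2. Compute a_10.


The characteristic equation is t^2 - 0 t - 4 = 0, with roots r_1 = 2 and r_2 = -2 (so c_1 = r_1 + r_2, c_2 = -r_1 r_2 as required).
One can use the closed form a_n = A r_1^n + B r_2^n, but direct iteration is more reliable:
a_0 = 4, a_1 = 2, a_2 = 16, a_3 = 8, a_4 = 64, a_5 = 32, a_6 = 256, a_7 = 128, a_8 = 1024, a_9 = 512, a_10 = 4096.
So a_10 = 4096.

4096


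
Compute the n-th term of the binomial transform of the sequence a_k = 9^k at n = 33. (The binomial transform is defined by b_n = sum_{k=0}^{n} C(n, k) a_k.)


With a_k = 9^k, b_n = sum_{k=0}^{n} C(n, k) 9^k = (1 + 9)^n by the binomial theorem.
For n = 33: (1 + 9)^33 = 10^33 = 1000000000000000000000000000000000.

1000000000000000000000000000000000


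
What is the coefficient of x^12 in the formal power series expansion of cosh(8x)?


The Maclaurin series is cosh(t) = sum_{m>=0} t^(2m) / (2m)!, so substituting t = 8x, only even powers of x are nonzero, with coefficient of x^(2m) equal to 8^(2m) / (2m)!.
For x^12 the coefficient is 8^12/12! = 68719476736/479001600 = 67108864/467775.

67108864/467775


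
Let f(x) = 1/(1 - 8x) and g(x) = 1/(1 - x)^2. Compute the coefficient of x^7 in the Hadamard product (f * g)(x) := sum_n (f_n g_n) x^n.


f has coefficients f_k = 8^k. For g = 1/(1 - x)^2 the coefficient is g_k = C(k + 1, 1) = k + 1. The Hadamard coefficient is (f * g)_k = 8^k * (k + 1).
For k = 7: 8^7 * 8 = 2097152 * 8 = 16777216.

16777216


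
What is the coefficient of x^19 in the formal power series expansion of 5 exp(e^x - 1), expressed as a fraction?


exp(e^x - 1) is the exponential generating function for the Bell numbers Bell_k: exp(e^x - 1) = sum_{k>=0} Bell_k x^k / k!.
So the coefficient of x^19 in 5 exp(e^x - 1) is 5 Bell_19 / 19!.
Computing: Bell_19 = 5832742205057 and 19! = 121645100408832000, giving
5 * 5832742205057/121645100408832000 = 5832742205057/24329020081766400.

5832742205057/24329020081766400


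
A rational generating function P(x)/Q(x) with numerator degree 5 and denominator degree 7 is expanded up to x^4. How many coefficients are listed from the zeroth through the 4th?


Expanding up to x^4 gives the coefficients for x^0, x^1, ..., x^4.
That is 4 + 1 = 5 coefficients in total.

5


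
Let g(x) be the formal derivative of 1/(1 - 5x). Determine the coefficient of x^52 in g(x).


Differentiate termwise: d/dx sum_{k>=0} 5^k x^k = sum_{k>=1} k 5^k x^(k-1) = sum_{j>=0} (j+1) 5^(j+1) x^j.
Equivalently, d/dx [1/(1 - 5x)] = 5/(1 - 5x)^2.
For j = 52: 53 * 5^53 = 53 * 11102230246251565404236316680908203125 = 588418203051332966424524784088134765625.

588418203051332966424524784088134765625


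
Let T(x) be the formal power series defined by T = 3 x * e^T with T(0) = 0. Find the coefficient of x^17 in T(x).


Apply the Lagrange inversion formula: if T = 3 x * phi(T) with phi(t) = e^t, then
[x^n] T = 3^n * (1/n) [t^(n-1)] phi(t)^n = 3^n * (1/n) [t^(n-1)] e^(n t) = 3^n * (1/n) * n^(n-1) / (n-1)! = 3^n * n^(n-1) / n!.
When c = 1 this is the Cayley count of rooted labeled trees on n vertices, divided by n!.
For n = 17: 3^17 * 17^16 / 17! = 129140163 * 48661191875666868481/355687428096000 = 507069656305809338282571/28700672000.

507069656305809338282571/28700672000


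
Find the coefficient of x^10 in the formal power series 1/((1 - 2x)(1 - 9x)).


By partial fractions or Cauchy convolution:
The coefficient equals sum_{k=0}^{10} 2^k * 9^(10-k).
= 4483008223

4483008223


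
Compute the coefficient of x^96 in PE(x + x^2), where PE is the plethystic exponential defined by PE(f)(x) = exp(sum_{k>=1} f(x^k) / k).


With f(x) = x + x^2, the exponent is sum_{k>=1} (x^k + x^(2k)) / k = -ln(1 - x) - ln(1 - x^2). Exponentiating:
PE(x + x^2) = 1 / ((1 - x)(1 - x^2)).
This is the generating function for partitions of n into parts of size 1 or 2. The number of 2's can be any j in 0..48, and the rest are 1's, so
[x^96] = floor(96/2) + 1 = 49.

49


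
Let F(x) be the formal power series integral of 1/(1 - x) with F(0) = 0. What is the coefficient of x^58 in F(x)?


1/(1 - x) = sum_{k>=0} x^k. Integrating termwise and using F(0) = 0 gives
F(x) = sum_{k>=0} x^(k+1) / (k+1) = sum_{m>=1} x^m / m = -ln(1 - x).
So the coefficient of x^58 is 1/58 = 1/58.

1/58


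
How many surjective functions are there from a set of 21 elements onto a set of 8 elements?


By inclusion-exclusion on which target elements are missed, the number of surjections from an n-set onto a k-set is
surj(n, k) = sum_{j=0}^{k} (-1)^j C(k, j) (k - j)^n.
Equivalently surj(n, k) = k! * S(n, k), where S(n, k) is the Stirling number of the second kind.
For n = 21, k = 8:
S(21, 8) = 132511015347084, so
surj = 8! * 132511015347084 = 40320 * 132511015347084 = 5342844138794426880.

5342844138794426880


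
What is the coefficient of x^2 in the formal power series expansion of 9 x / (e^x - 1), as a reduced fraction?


The exponential generating function for Bernoulli numbers is
x / (e^x - 1) = sum_{k>=0} B_k x^k / k!.
So the coefficient of x^2 in 9 x / (e^x - 1) is 9 B_2 / 2!.
Computing: B_2 = 1/6, 2! = 2, giving
9 * 1/6 / 2 = 3/4.

3/4


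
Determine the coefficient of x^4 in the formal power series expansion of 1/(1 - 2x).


The geometric series identity gives 1/(1 - c x) = sum_{k>=0} c^k x^k, so the coefficient of x^k is c^k.
Here c = 2 and k = 4.
Computing: 2^4 = 16

16


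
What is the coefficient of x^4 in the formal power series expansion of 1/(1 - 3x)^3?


The general identity 1/(1 - c x)^r = sum_{k>=0} c^k C(k + r - 1, r - 1) x^k follows by substituting y = c x into 1/(1 - y)^r = sum_{k>=0} C(k + r - 1, r - 1) y^k.
For c = 3, r = 3, k = 4:
3^4 * C(6, 2) = 81 * 15 = 1215.

1215


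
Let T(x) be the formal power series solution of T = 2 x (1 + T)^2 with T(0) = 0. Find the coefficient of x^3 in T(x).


Apply the Lagrange inversion formula: if T = 2 x * phi(T) with phi(t) = (1 + t)^2, then [x^n] T = 2^n * (1/n) [t^(n-1)] phi(t)^n = 2^n * (1/n) [t^(n-1)] (1 + t)^(2n) = 2^n * (1/n) C(2n, n-1).
Using the identity C(2n, n-1) = C(2n, n) * n / (n+1), the unscaled factor equals C(2n, n) / (n+1) = C_n, the n-th Catalan number.
For n = 3: C_3 = C(6, 3) / 4 = 20/4 = 5.
With the 2^3 = 8 factor, the coefficient is 8 * 5 = 40.

40


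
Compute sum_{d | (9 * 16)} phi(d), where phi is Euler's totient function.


First, 9 * 16 = 144. One classical identity is sum_{d | n} phi(d) = n (each k in [1, n] has a unique gcd with n, and among the k's with gcd(k, n) = n/d there are phi(d) of them). So the sum equals 144. We also verify directly:
Divisors of 144: 1, 2, 3, 4, 6, 8, 9, 12, 16, 18, 24, 36, 48, 72, 144.
phi values: 1, 1, 2, 2, 2, 4, 6, 4, 8, 6, 8, 12, 16, 24, 48.
Sum = 144.

144


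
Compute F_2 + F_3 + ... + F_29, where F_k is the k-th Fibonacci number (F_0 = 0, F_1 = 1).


Use the identity sum_{k=0}^{N} F_k = F_{N+2} - 1 (which follows from F_{k+2} - F_{k+1} = F_k). Then
sum_{k=2}^{29} F_k = (F_{31} - 1) - (F_{3} - 1) = F_{31} - F_{3}.
Computing: F_{31} = 1346269, F_{3} = 2, so
Sum = 1346269 - 2 = 1346267.

1346267
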